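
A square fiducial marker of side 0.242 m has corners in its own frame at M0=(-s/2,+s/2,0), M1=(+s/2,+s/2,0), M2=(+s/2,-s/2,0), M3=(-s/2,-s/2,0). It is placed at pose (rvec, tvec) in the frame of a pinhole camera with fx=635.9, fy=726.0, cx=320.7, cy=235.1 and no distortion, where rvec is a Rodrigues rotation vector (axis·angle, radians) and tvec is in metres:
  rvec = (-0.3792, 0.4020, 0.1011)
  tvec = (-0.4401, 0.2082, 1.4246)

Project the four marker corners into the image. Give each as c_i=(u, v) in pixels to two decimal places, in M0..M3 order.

c0=(66.87, 396.09) c1=(154.09, 410.60) c2=(182.22, 285.76) c3=(97.94, 280.01)

Intrinsics K: fx=635.9, fy=726.0, cx=320.7, cy=235.1
Marker side s = 0.242 m; corners in marker frame (Z=0):
  M0 = (-0.1210, +0.1210, 0)
  M1 = (+0.1210, +0.1210, 0)
  M2 = (+0.1210, -0.1210, 0)
  M3 = (-0.1210, -0.1210, 0)
rvec = (-0.3792, 0.4020, 0.1011), |rvec| = θ = 0.56180 rad = 32.189°
Rodrigues: sinθ=0.53271, 1−cosθ=0.15370; R = I + sinθ·[k]× + (1−cosθ)·[k]×²:
    [+0.91632 -0.17010 +0.36252]
    [+0.02163 +0.92500 +0.37936]
    [-0.39985 -0.33977 +0.85128]
t = (-0.4401, 0.2082, 1.4246) m
M0: Pc = R·M0+t = (-0.57156, +0.31751, +1.43187); u = 635.9·(-0.57156)/1.43187 + 320.7 = 66.8688, v = 726.0·(+0.31751)/1.43187 + 235.1 = 396.0856
M1: Pc = R·M1+t = (-0.34981, +0.32274, +1.33511); u = 635.9·(-0.34981)/1.33511 + 320.7 = 154.0897, v = 726.0·(+0.32274)/1.33511 + 235.1 = 410.5997
M2: Pc = R·M2+t = (-0.30864, +0.09889, +1.41733); u = 635.9·(-0.30864)/1.41733 + 320.7 = 182.2242, v = 726.0·(+0.09889)/1.41733 + 235.1 = 285.7558
M3: Pc = R·M3+t = (-0.53039, +0.09366, +1.51409); u = 635.9·(-0.53039)/1.51409 + 320.7 = 97.9419, v = 726.0·(+0.09366)/1.51409 + 235.1 = 280.0086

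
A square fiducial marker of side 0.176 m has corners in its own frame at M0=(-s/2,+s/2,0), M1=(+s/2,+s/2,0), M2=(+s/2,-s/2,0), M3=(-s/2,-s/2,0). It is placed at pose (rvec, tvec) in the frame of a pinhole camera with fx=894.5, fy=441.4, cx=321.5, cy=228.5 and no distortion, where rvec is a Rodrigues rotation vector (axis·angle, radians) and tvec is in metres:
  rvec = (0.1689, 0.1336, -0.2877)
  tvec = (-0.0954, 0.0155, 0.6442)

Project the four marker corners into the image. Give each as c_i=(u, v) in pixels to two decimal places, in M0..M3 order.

c0=(117.10, 309.09) c1=(340.93, 279.85) c2=(267.14, 163.15) c3=(37.49, 198.48)

Intrinsics K: fx=894.5, fy=441.4, cx=321.5, cy=228.5
Marker side s = 0.176 m; corners in marker frame (Z=0):
  M0 = (-0.0880, +0.0880, 0)
  M1 = (+0.0880, +0.0880, 0)
  M2 = (+0.0880, -0.0880, 0)
  M3 = (-0.0880, -0.0880, 0)
rvec = (0.1689, 0.1336, -0.2877), |rvec| = θ = 0.35937 rad = 20.590°
Rodrigues: sinθ=0.35169, 1−cosθ=0.06388; R = I + sinθ·[k]× + (1−cosθ)·[k]×²:
    [+0.95023 +0.29271 +0.10671]
    [-0.27039 +0.94495 -0.18430]
    [-0.15478 +0.14628 +0.97706]
t = (-0.0954, 0.0155, 0.6442) m
M0: Pc = R·M0+t = (-0.15326, +0.12245, +0.67069); u = 894.5·(-0.15326)/0.67069 + 321.5 = 117.0954, v = 441.4·(+0.12245)/0.67069 + 228.5 = 309.0870
M1: Pc = R·M1+t = (+0.01398, +0.07486, +0.64345); u = 894.5·(+0.01398)/0.64345 + 321.5 = 340.9324, v = 441.4·(+0.07486)/0.64345 + 228.5 = 279.8540
M2: Pc = R·M2+t = (-0.03754, -0.09145, +0.61771); u = 894.5·(-0.03754)/0.61771 + 321.5 = 267.1410, v = 441.4·(-0.09145)/0.61771 + 228.5 = 163.1524
M3: Pc = R·M3+t = (-0.20478, -0.04386, +0.64495); u = 894.5·(-0.20478)/0.64495 + 321.5 = 37.4859, v = 441.4·(-0.04386)/0.64495 + 228.5 = 198.4814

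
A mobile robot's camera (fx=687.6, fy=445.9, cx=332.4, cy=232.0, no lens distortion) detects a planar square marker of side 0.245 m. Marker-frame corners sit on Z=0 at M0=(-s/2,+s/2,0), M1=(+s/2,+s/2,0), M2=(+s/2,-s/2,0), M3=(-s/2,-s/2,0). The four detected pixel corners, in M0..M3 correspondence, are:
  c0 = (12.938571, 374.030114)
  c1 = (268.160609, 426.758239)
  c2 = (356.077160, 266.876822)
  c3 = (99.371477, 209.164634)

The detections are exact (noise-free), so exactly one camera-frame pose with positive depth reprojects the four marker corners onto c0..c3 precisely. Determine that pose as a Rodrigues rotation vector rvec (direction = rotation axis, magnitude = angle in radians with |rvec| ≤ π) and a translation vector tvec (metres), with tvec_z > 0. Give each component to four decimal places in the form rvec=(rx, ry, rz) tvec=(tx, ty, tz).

Intrinsics K: fx=687.6, fy=445.9, cx=332.4, cy=232.0
Marker side s = 0.245 m; corners in marker frame (Z=0):
  M0 = (-0.1225, +0.1225, 0)
  M1 = (+0.1225, +0.1225, 0)
  M2 = (+0.1225, -0.1225, 0)
  M3 = (-0.1225, -0.1225, 0)
Detected image corners:
  c0 = (12.938571, 374.030114) px
  c1 = (268.160609, 426.758239) px
  c2 = (356.077160, 266.876822) px
  c3 = (99.371477, 209.164634) px
Planar DLT: solve 8×8 A·h = b for H (H[2,2]=1):
  H  [+1064.07578 -344.90858 +185.46684]
  H  [+258.85365 +681.59242 +320.15401]
  H  [+0.10507 +0.05944 +1.00000]
B = K⁻¹H; ‖b₁‖=1.589892, ‖b₂‖=1.589892; λ = 2/(‖b₁‖+‖b₂‖) = 0.628974, sign → tz>0 ⇒ λ=+0.628974
r₁ = λ·B[:,0] = (+0.94140,+0.33075,+0.06609); r₂ = λ·B[:,1] = (-0.33358,+0.94198,+0.03739)
r₃ = r₁×r₂ = (-0.04989,-0.05724,+0.99711); SVD([r₁ r₂ r₃]) → R = UVᵀ:
  R  [+0.94140 -0.33358 -0.04989]
  R  [+0.33075 +0.94198 -0.05724]
  R  [+0.06609 +0.03739 +0.99711]
t = (-0.13441, +0.12435, +0.62897) m
tr R = 2.880498; θ = arccos((tr R − 1)/2) = 0.347436 rad = 19.907°
axis k = ((R−Rᵀ)₃₂, (R−Rᵀ)₁₃, (R−Rᵀ)₂₁) / (2 sinθ) = (+0.138962, -0.170304, +0.975544)
rvec = θ·k = (+0.048280, -0.059170, +0.338939)

rvec=(0.0483, -0.0592, 0.3389) tvec=(-0.1344, 0.1243, 0.6290)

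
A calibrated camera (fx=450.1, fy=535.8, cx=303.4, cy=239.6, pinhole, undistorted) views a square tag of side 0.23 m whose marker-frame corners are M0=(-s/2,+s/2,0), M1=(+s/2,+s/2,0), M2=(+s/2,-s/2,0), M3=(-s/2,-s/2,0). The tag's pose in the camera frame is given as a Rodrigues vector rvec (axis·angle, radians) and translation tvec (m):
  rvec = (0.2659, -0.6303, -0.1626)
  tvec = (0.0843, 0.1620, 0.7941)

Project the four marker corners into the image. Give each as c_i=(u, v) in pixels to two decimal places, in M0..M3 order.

Intrinsics K: fx=450.1, fy=535.8, cx=303.4, cy=239.6
Marker side s = 0.23 m; corners in marker frame (Z=0):
  M0 = (-0.1150, +0.1150, 0)
  M1 = (+0.1150, +0.1150, 0)
  M2 = (+0.1150, -0.1150, 0)
  M3 = (-0.1150, -0.1150, 0)
rvec = (0.2659, -0.6303, -0.1626), |rvec| = θ = 0.70315 rad = 40.288°
Rodrigues: sinθ=0.64662, 1−cosθ=0.23719; R = I + sinθ·[k]× + (1−cosθ)·[k]×²:
    [+0.79673 +0.06913 -0.60037]
    [-0.22993 +0.95340 -0.19536]
    [+0.55889 +0.29369 +0.77549]
t = (0.0843, 0.1620, 0.7941) m
M0: Pc = R·M0+t = (+0.00063, +0.29808, +0.76360); u = 450.1·(+0.00063)/0.76360 + 303.4 = 303.7689, v = 535.8·(+0.29808)/0.76360 + 239.6 = 448.7570
M1: Pc = R·M1+t = (+0.18387, +0.24520, +0.89215); u = 450.1·(+0.18387)/0.89215 + 303.4 = 396.1665, v = 535.8·(+0.24520)/0.89215 + 239.6 = 386.8599
M2: Pc = R·M2+t = (+0.16797, +0.02592, +0.82460); u = 450.1·(+0.16797)/0.82460 + 303.4 = 395.0873, v = 535.8·(+0.02592)/0.82460 + 239.6 = 256.4403
M3: Pc = R·M3+t = (-0.01527, +0.07880, +0.69605); u = 450.1·(-0.01527)/0.69605 + 303.4 = 293.5236, v = 535.8·(+0.07880)/0.69605 + 239.6 = 300.2588

c0=(303.77, 448.76) c1=(396.17, 386.86) c2=(395.09, 256.44) c3=(293.52, 300.26)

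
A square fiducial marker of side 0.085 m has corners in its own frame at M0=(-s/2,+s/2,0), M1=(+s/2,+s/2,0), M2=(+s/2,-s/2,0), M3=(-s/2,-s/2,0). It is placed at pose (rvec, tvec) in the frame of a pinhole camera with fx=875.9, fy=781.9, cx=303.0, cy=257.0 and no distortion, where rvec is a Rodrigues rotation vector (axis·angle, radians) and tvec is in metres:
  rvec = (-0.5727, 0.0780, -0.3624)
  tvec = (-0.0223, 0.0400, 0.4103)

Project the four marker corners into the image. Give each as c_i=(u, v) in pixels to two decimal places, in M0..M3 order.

c0=(192.57, 435.76) c1=(372.26, 373.69) c2=(311.20, 242.14) c3=(150.37, 296.87)

Intrinsics K: fx=875.9, fy=781.9, cx=303.0, cy=257.0
Marker side s = 0.085 m; corners in marker frame (Z=0):
  M0 = (-0.0425, +0.0425, 0)
  M1 = (+0.0425, +0.0425, 0)
  M2 = (+0.0425, -0.0425, 0)
  M3 = (-0.0425, -0.0425, 0)
rvec = (-0.5727, 0.0780, -0.3624), |rvec| = θ = 0.68220 rad = 39.087°
Rodrigues: sinθ=0.63051, 1−cosθ=0.22382; R = I + sinθ·[k]× + (1−cosθ)·[k]×²:
    [+0.93391 +0.31345 +0.17190]
    [-0.35642 +0.77911 +0.51571]
    [+0.02772 -0.54289 +0.83934]
t = (-0.0223, 0.0400, 0.4103) m
M0: Pc = R·M0+t = (-0.04867, +0.08826, +0.38605); u = 875.9·(-0.04867)/0.38605 + 303.0 = 192.5744, v = 781.9·(+0.08826)/0.38605 + 257.0 = 435.7610
M1: Pc = R·M1+t = (+0.03071, +0.05796, +0.38841); u = 875.9·(+0.03071)/0.38841 + 303.0 = 372.2619, v = 781.9·(+0.05796)/0.38841 + 257.0 = 373.6883
M2: Pc = R·M2+t = (+0.00407, -0.00826, +0.43455); u = 875.9·(+0.00407)/0.43455 + 303.0 = 311.2028, v = 781.9·(-0.00826)/0.43455 + 257.0 = 242.1375
M3: Pc = R·M3+t = (-0.07531, +0.02204, +0.43219); u = 875.9·(-0.07531)/0.43219 + 303.0 = 150.3679, v = 781.9·(+0.02204)/0.43219 + 257.0 = 296.8655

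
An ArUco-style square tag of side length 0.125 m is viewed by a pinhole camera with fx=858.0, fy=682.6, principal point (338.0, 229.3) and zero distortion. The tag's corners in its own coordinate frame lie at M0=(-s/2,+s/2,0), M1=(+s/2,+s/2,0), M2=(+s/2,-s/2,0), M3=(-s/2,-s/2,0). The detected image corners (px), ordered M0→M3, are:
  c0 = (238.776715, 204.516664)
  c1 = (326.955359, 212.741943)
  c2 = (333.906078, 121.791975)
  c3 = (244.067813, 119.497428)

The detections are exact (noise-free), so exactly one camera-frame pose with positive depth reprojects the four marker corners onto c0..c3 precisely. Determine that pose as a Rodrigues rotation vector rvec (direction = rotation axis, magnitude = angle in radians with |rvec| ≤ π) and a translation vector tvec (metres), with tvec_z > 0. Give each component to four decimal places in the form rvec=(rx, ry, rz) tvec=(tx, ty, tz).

Intrinsics K: fx=858.0, fy=682.6, cx=338.0, cy=229.3
Marker side s = 0.125 m; corners in marker frame (Z=0):
  M0 = (-0.0625, +0.0625, 0)
  M1 = (+0.0625, +0.0625, 0)
  M2 = (+0.0625, -0.0625, 0)
  M3 = (-0.0625, -0.0625, 0)
Detected image corners:
  c0 = (238.776715, 204.516664) px
  c1 = (326.955359, 212.741943) px
  c2 = (333.906078, 121.791975) px
  c3 = (244.067813, 119.497428) px
Planar DLT: solve 8×8 A·h = b for H (H[2,2]=1):
  H  [+555.92693 -16.82472 +284.38664]
  H  [-47.63463 +721.44470 +164.85418]
  H  [-0.54592 +0.11162 +1.00000]
B = K⁻¹H; ‖b₁‖=1.027473, ‖b₂‖=1.027473; λ = 2/(‖b₁‖+‖b₂‖) = 0.973262, sign → tz>0 ⇒ λ=+0.973262
r₁ = λ·B[:,0] = (+0.83992,+0.11057,-0.53133); r₂ = λ·B[:,1] = (-0.06188,+0.99215,+0.10864)
r₃ = r₁×r₂ = (+0.53917,-0.05837,+0.84017); SVD([r₁ r₂ r₃]) → R = UVᵀ:
  R  [+0.83992 -0.06188 +0.53917]
  R  [+0.11057 +0.99215 -0.05837]
  R  [-0.53133 +0.10864 +0.84017]
t = (-0.06082, -0.09189, +0.97326) m
tr R = 2.672245; θ = arccos((tr R − 1)/2) = 0.580620 rad = 33.267°
axis k = ((R−Rᵀ)₃₂, (R−Rᵀ)₁₃, (R−Rᵀ)₂₁) / (2 sinθ) = (+0.152228, +0.975766, +0.157188)
rvec = θ·k = (+0.088387, +0.566550, +0.091266)

rvec=(0.0884, 0.5665, 0.0913) tvec=(-0.0608, -0.0919, 0.9733)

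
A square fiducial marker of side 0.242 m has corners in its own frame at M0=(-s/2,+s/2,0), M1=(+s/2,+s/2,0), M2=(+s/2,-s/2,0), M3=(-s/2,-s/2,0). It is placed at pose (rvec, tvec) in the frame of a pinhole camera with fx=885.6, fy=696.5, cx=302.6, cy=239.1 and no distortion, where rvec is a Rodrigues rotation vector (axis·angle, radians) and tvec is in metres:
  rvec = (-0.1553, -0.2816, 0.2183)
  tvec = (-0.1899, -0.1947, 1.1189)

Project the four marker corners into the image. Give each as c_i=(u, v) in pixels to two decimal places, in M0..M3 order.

Intrinsics K: fx=885.6, fy=696.5, cx=302.6, cy=239.1
Marker side s = 0.242 m; corners in marker frame (Z=0):
  M0 = (-0.1210, +0.1210, 0)
  M1 = (+0.1210, +0.1210, 0)
  M2 = (+0.1210, -0.1210, 0)
  M3 = (-0.1210, -0.1210, 0)
rvec = (-0.1553, -0.2816, 0.2183), |rvec| = θ = 0.38868 rad = 22.270°
Rodrigues: sinθ=0.37897, 1−cosθ=0.07459; R = I + sinθ·[k]× + (1−cosθ)·[k]×²:
    [+0.93732 -0.19125 -0.29130]
    [+0.23444 +0.96456 +0.12107]
    [+0.25782 -0.18177 +0.94894]
t = (-0.1899, -0.1947, 1.1189) m
M0: Pc = R·M0+t = (-0.32646, -0.10635, +1.06571); u = 885.6·(-0.32646)/1.06571 + 302.6 = 31.3154, v = 696.5·(-0.10635)/1.06571 + 239.1 = 169.5912
M1: Pc = R·M1+t = (-0.09963, -0.04962, +1.12810); u = 885.6·(-0.09963)/1.12810 + 302.6 = 224.3901, v = 696.5·(-0.04962)/1.12810 + 239.1 = 208.4636
M2: Pc = R·M2+t = (-0.05334, -0.28305, +1.17209); u = 885.6·(-0.05334)/1.17209 + 302.6 = 262.2955, v = 696.5·(-0.28305)/1.17209 + 239.1 = 70.9040
M3: Pc = R·M3+t = (-0.28017, -0.33978, +1.10970); u = 885.6·(-0.28017)/1.10970 + 302.6 = 79.0057, v = 696.5·(-0.33978)/1.10970 + 239.1 = 25.8382

c0=(31.32, 169.59) c1=(224.39, 208.46) c2=(262.30, 70.90) c3=(79.01, 25.84)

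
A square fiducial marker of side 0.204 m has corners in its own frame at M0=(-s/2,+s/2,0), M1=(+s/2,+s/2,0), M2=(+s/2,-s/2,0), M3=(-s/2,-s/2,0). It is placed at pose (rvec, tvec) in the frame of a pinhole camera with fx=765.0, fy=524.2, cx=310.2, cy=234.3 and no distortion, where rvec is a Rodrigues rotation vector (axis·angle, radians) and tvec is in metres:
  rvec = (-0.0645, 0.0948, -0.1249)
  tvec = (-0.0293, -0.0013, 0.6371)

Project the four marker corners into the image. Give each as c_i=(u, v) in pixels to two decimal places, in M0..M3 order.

c0=(169.35, 326.72) c1=(413.50, 307.52) c2=(381.37, 139.14) c3=(143.47, 162.66)

Intrinsics K: fx=765.0, fy=524.2, cx=310.2, cy=234.3
Marker side s = 0.204 m; corners in marker frame (Z=0):
  M0 = (-0.1020, +0.1020, 0)
  M1 = (+0.1020, +0.1020, 0)
  M2 = (+0.1020, -0.1020, 0)
  M3 = (-0.1020, -0.1020, 0)
rvec = (-0.0645, 0.0948, -0.1249), |rvec| = θ = 0.16955 rad = 9.715°
Rodrigues: sinθ=0.16874, 1−cosθ=0.01434; R = I + sinθ·[k]× + (1−cosθ)·[k]×²:
    [+0.98774 +0.12125 +0.09836]
    [-0.12735 +0.99014 +0.05829]
    [-0.09033 -0.07010 +0.99344]
t = (-0.0293, -0.0013, 0.6371) m
M0: Pc = R·M0+t = (-0.11768, +0.11268, +0.63916); u = 765.0·(-0.11768)/0.63916 + 310.2 = 169.3500, v = 524.2·(+0.11268)/0.63916 + 234.3 = 326.7165
M1: Pc = R·M1+t = (+0.08382, +0.08670, +0.62074); u = 765.0·(+0.08382)/0.62074 + 310.2 = 413.4964, v = 524.2·(+0.08670)/0.62074 + 234.3 = 307.5204
M2: Pc = R·M2+t = (+0.05908, -0.11528, +0.63504); u = 765.0·(+0.05908)/0.63504 + 310.2 = 381.3726, v = 524.2·(-0.11528)/0.63504 + 234.3 = 139.1367
M3: Pc = R·M3+t = (-0.14242, -0.08930, +0.65346); u = 765.0·(-0.14242)/0.65346 + 310.2 = 143.4747, v = 524.2·(-0.08930)/0.65346 + 234.3 = 162.6609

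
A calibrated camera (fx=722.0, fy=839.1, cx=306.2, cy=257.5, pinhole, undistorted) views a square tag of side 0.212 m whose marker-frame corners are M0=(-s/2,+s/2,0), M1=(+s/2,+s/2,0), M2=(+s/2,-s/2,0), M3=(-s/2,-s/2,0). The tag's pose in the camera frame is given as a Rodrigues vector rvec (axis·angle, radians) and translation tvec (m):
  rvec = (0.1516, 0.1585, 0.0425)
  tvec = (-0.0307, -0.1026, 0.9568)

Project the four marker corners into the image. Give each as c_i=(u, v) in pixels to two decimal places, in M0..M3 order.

Intrinsics K: fx=722.0, fy=839.1, cx=306.2, cy=257.5
Marker side s = 0.212 m; corners in marker frame (Z=0):
  M0 = (-0.1060, +0.1060, 0)
  M1 = (+0.1060, +0.1060, 0)
  M2 = (+0.1060, -0.1060, 0)
  M3 = (-0.1060, -0.1060, 0)
rvec = (0.1516, 0.1585, 0.0425), |rvec| = θ = 0.22341 rad = 12.800°
Rodrigues: sinθ=0.22155, 1−cosθ=0.02485; R = I + sinθ·[k]× + (1−cosθ)·[k]×²:
    [+0.98659 -0.03018 +0.16039]
    [+0.05411 +0.98766 -0.14699]
    [-0.15398 +0.15370 +0.97605]
t = (-0.0307, -0.1026, 0.9568) m
M0: Pc = R·M0+t = (-0.13848, -0.00364, +0.98941); u = 722.0·(-0.13848)/0.98941 + 306.2 = 205.1490, v = 839.1·(-0.00364)/0.98941 + 257.5 = 254.4094
M1: Pc = R·M1+t = (+0.07068, +0.00783, +0.95677); u = 722.0·(+0.07068)/0.95677 + 306.2 = 359.5362, v = 839.1·(+0.00783)/0.95677 + 257.5 = 264.3648
M2: Pc = R·M2+t = (+0.07708, -0.20156, +0.92419); u = 722.0·(+0.07708)/0.92419 + 306.2 = 366.4155, v = 839.1·(-0.20156)/0.92419 + 257.5 = 74.5007
M3: Pc = R·M3+t = (-0.13208, -0.21303, +0.95683); u = 722.0·(-0.13208)/0.95683 + 306.2 = 206.5362, v = 839.1·(-0.21303)/0.95683 + 257.5 = 70.6837

c0=(205.15, 254.41) c1=(359.54, 264.36) c2=(366.42, 74.50) c3=(206.54, 70.68)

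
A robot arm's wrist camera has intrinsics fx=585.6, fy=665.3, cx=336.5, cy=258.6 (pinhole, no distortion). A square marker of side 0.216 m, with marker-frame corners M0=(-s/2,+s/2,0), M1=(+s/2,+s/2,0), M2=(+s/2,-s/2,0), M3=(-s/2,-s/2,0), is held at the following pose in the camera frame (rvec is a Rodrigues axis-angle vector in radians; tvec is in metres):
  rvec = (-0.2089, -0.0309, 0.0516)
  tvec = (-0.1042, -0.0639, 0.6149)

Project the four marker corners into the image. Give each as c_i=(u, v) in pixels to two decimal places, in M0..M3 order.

Intrinsics K: fx=585.6, fy=665.3, cx=336.5, cy=258.6
Marker side s = 0.216 m; corners in marker frame (Z=0):
  M0 = (-0.1080, +0.1080, 0)
  M1 = (+0.1080, +0.1080, 0)
  M2 = (+0.1080, -0.1080, 0)
  M3 = (-0.1080, -0.1080, 0)
rvec = (-0.2089, -0.0309, 0.0516), |rvec| = θ = 0.21739 rad = 12.455°
Rodrigues: sinθ=0.21568, 1−cosθ=0.02354; R = I + sinθ·[k]× + (1−cosθ)·[k]×²:
    [+0.99820 -0.04798 -0.03603]
    [+0.05441 +0.97694 +0.20646]
    [+0.02529 -0.20805 +0.97779]
t = (-0.1042, -0.0639, 0.6149) m
M0: Pc = R·M0+t = (-0.21719, +0.03573, +0.58970); u = 585.6·(-0.21719)/0.58970 + 336.5 = 120.8225, v = 665.3·(+0.03573)/0.58970 + 258.6 = 298.9144
M1: Pc = R·M1+t = (-0.00158, +0.04749, +0.59516); u = 585.6·(-0.00158)/0.59516 + 336.5 = 334.9489, v = 665.3·(+0.04749)/0.59516 + 258.6 = 311.6818
M2: Pc = R·M2+t = (+0.00879, -0.16353, +0.64010); u = 585.6·(+0.00879)/0.64010 + 336.5 = 344.5391, v = 665.3·(-0.16353)/0.64010 + 258.6 = 88.6288
M3: Pc = R·M3+t = (-0.20682, -0.17529, +0.63464); u = 585.6·(-0.20682)/0.63464 + 336.5 = 145.6576, v = 665.3·(-0.17529)/0.63464 + 258.6 = 74.8456

c0=(120.82, 298.91) c1=(334.95, 311.68) c2=(344.54, 88.63) c3=(145.66, 74.85)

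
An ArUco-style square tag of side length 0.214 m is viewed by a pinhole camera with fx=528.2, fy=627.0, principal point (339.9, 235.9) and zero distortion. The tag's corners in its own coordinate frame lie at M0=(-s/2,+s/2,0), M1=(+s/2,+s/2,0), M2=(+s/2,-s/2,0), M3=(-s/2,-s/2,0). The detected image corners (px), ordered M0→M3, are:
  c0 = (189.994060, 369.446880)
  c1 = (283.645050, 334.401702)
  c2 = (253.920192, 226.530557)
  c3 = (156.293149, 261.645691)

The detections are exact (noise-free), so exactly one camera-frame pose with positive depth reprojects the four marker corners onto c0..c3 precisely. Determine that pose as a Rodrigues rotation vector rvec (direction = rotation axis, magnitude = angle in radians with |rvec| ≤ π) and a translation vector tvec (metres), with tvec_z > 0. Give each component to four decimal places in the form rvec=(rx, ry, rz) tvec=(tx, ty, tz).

Intrinsics K: fx=528.2, fy=627.0, cx=339.9, cy=235.9
Marker side s = 0.214 m; corners in marker frame (Z=0):
  M0 = (-0.1070, +0.1070, 0)
  M1 = (+0.1070, +0.1070, 0)
  M2 = (+0.1070, -0.1070, 0)
  M3 = (-0.1070, -0.1070, 0)
Detected image corners:
  c0 = (189.994060, 369.446880) px
  c1 = (283.645050, 334.401702) px
  c2 = (253.920192, 226.530557) px
  c3 = (156.293149, 261.645691) px
Planar DLT: solve 8×8 A·h = b for H (H[2,2]=1):
  H  [+458.73615 +187.08424 +221.54004]
  H  [-147.73876 +556.43513 +298.92117]
  H  [+0.05431 +0.17626 +1.00000]
B = K⁻¹H; ‖b₁‖=0.873675, ‖b₂‖=0.873675; λ = 2/(‖b₁‖+‖b₂‖) = 1.144590, sign → tz>0 ⇒ λ=+1.144590
r₁ = λ·B[:,0] = (+0.95406,-0.29308,+0.06216); r₂ = λ·B[:,1] = (+0.27558,+0.93987,+0.20175)
r₃ = r₁×r₂ = (-0.11755,-0.17535,+0.97746); SVD([r₁ r₂ r₃]) → R = UVᵀ:
  R  [+0.95406 +0.27558 -0.11755]
  R  [-0.29308 +0.93987 -0.17535]
  R  [+0.06216 +0.20175 +0.97746]
t = (-0.25648, +0.11505, +1.14459) m
tr R = 2.871396; θ = arccos((tr R − 1)/2) = 0.360564 rad = 20.659°
axis k = ((R−Rᵀ)₃₂, (R−Rᵀ)₁₃, (R−Rᵀ)₂₁) / (2 sinθ) = (+0.534430, -0.254692, -0.805926)
rvec = θ·k = (+0.192696, -0.091833, -0.290588)

rvec=(0.1927, -0.0918, -0.2906) tvec=(-0.2565, 0.1150, 1.1446)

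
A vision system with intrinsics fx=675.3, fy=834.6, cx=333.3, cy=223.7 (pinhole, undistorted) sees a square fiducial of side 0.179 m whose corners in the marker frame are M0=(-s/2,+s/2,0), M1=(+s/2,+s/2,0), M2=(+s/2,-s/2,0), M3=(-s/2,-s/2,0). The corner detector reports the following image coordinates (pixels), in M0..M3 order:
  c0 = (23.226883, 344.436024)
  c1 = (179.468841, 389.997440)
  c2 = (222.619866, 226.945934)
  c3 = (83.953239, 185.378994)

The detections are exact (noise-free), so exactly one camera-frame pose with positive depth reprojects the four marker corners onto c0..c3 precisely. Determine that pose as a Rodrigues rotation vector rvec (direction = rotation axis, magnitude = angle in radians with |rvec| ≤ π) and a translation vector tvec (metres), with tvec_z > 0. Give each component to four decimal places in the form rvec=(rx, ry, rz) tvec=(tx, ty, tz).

Intrinsics K: fx=675.3, fy=834.6, cx=333.3, cy=223.7
Marker side s = 0.179 m; corners in marker frame (Z=0):
  M0 = (-0.0895, +0.0895, 0)
  M1 = (+0.0895, +0.0895, 0)
  M2 = (+0.0895, -0.0895, 0)
  M3 = (-0.0895, -0.0895, 0)
Detected image corners:
  c0 = (23.226883, 344.436024) px
  c1 = (179.468841, 389.997440) px
  c2 = (222.619866, 226.945934) px
  c3 = (83.953239, 185.378994) px
Planar DLT: solve 8×8 A·h = b for H (H[2,2]=1):
  H  [+825.73055 -373.06948 +129.08417]
  H  [+253.60106 +712.71421 +282.06080]
  H  [+0.03794 -0.65251 +1.00000]
B = K⁻¹H; ‖b₁‖=1.239917, ‖b₂‖=1.239917; λ = 2/(‖b₁‖+‖b₂‖) = 0.806506, sign → tz>0 ⇒ λ=+0.806506
r₁ = λ·B[:,0] = (+0.97106,+0.23686,+0.03060); r₂ = λ·B[:,1] = (-0.18582,+0.82978,-0.52625)
r₃ = r₁×r₂ = (-0.15004,+0.50534,+0.84978); SVD([r₁ r₂ r₃]) → R = UVᵀ:
  R  [+0.97106 -0.18582 -0.15004]
  R  [+0.23686 +0.82978 +0.50534]
  R  [+0.03060 -0.52625 +0.84978]
t = (-0.24389, +0.05640, +0.80651) m
tr R = 2.650614; θ = arccos((tr R − 1)/2) = 0.600051 rad = 34.380°
axis k = ((R−Rᵀ)₃₂, (R−Rᵀ)₁₃, (R−Rᵀ)₂₁) / (2 sinθ) = (-0.913425, -0.159949, +0.374262)
rvec = θ·k = (-0.548101, -0.095977, +0.224576)

rvec=(-0.5481, -0.0960, 0.2246) tvec=(-0.2439, 0.0564, 0.8065)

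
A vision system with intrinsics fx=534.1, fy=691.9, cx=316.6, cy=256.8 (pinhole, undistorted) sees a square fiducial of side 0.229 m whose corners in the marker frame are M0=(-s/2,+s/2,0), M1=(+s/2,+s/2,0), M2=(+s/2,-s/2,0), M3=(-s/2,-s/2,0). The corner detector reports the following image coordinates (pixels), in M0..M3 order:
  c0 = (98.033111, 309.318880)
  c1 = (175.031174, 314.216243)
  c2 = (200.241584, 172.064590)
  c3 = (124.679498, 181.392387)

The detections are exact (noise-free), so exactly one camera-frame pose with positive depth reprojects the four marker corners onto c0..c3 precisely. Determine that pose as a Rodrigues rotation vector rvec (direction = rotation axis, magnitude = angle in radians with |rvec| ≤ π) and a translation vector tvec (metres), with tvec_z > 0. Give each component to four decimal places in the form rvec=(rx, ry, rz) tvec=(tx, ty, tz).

Intrinsics K: fx=534.1, fy=691.9, cx=316.6, cy=256.8
Marker side s = 0.229 m; corners in marker frame (Z=0):
  M0 = (-0.1145, +0.1145, 0)
  M1 = (+0.1145, +0.1145, 0)
  M2 = (+0.1145, -0.1145, 0)
  M3 = (-0.1145, -0.1145, 0)
Detected image corners:
  c0 = (98.033111, 309.318880) px
  c1 = (175.031174, 314.216243) px
  c2 = (200.241584, 172.064590) px
  c3 = (124.679498, 181.392387) px
Planar DLT: solve 8×8 A·h = b for H (H[2,2]=1):
  H  [+263.65729 -149.25571 +147.82641]
  H  [-123.84306 +529.44439 +242.45217]
  H  [-0.46394 -0.23990 +1.00000]
B = K⁻¹H; ‖b₁‖=0.897844, ‖b₂‖=0.897844; λ = 2/(‖b₁‖+‖b₂‖) = 1.113780, sign → tz>0 ⇒ λ=+1.113780
r₁ = λ·B[:,0] = (+0.85612,-0.00757,-0.51673); r₂ = λ·B[:,1] = (-0.15286,+0.95144,-0.26720)
r₃ = r₁×r₂ = (+0.49366,+0.30774,+0.81339); SVD([r₁ r₂ r₃]) → R = UVᵀ:
  R  [+0.85612 -0.15286 +0.49366]
  R  [-0.00757 +0.95144 +0.30774]
  R  [-0.51673 -0.26720 +0.81339]
t = (-0.35195, -0.02310, +1.11378) m
tr R = 2.620943; θ = arccos((tr R − 1)/2) = 0.625840 rad = 35.858°
axis k = ((R−Rᵀ)₃₂, (R−Rᵀ)₁₃, (R−Rᵀ)₂₁) / (2 sinθ) = (-0.490750, +0.862430, +0.124014)
rvec = θ·k = (-0.307131, +0.539743, +0.077613)

rvec=(-0.3071, 0.5397, 0.0776) tvec=(-0.3520, -0.0231, 1.1138)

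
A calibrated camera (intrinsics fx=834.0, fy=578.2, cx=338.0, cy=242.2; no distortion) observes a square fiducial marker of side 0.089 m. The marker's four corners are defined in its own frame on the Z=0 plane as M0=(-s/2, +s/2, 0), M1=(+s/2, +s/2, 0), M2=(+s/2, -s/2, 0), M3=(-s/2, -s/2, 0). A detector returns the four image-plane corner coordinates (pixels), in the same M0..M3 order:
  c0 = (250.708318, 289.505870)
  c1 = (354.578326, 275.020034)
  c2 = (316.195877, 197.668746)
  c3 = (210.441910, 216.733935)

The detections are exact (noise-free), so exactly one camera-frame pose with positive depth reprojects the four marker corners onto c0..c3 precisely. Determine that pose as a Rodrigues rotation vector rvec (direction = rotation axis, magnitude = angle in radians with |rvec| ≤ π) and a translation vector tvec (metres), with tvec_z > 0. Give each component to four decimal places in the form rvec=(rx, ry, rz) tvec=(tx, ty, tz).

rvec=(0.3262, 0.3426, -0.2726) tvec=(-0.0420, 0.0037, 0.6248)

Intrinsics K: fx=834.0, fy=578.2, cx=338.0, cy=242.2
Marker side s = 0.089 m; corners in marker frame (Z=0):
  M0 = (-0.0445, +0.0445, 0)
  M1 = (+0.0445, +0.0445, 0)
  M2 = (+0.0445, -0.0445, 0)
  M3 = (-0.0445, -0.0445, 0)
Detected image corners:
  c0 = (250.708318, 289.505870) px
  c1 = (354.578326, 275.020034) px
  c2 = (316.195877, 197.668746) px
  c3 = (210.441910, 216.733935) px
Planar DLT: solve 8×8 A·h = b for H (H[2,2]=1):
  H  [+1010.27634 +562.00420 +281.97397]
  H  [-332.59312 +946.38765 +245.66018]
  H  [-0.59081 +0.42363 +1.00000]
B = K⁻¹H; ‖b₁‖=1.600404, ‖b₂‖=1.600404; λ = 2/(‖b₁‖+‖b₂‖) = 0.624842, sign → tz>0 ⇒ λ=+0.624842
r₁ = λ·B[:,0] = (+0.90652,-0.20479,-0.36916); r₂ = λ·B[:,1] = (+0.31378,+0.91185,+0.26470)
r₃ = r₁×r₂ = (+0.28241,-0.35579,+0.89087); SVD([r₁ r₂ r₃]) → R = UVᵀ:
  R  [+0.90652 +0.31378 +0.28241]
  R  [-0.20479 +0.91185 -0.35579]
  R  [-0.36916 +0.26470 +0.89087]
t = (-0.04198, +0.00374, +0.62484) m
tr R = 2.709247; θ = arccos((tr R − 1)/2) = 0.545971 rad = 31.282°
axis k = ((R−Rᵀ)₃₂, (R−Rᵀ)₁₃, (R−Rᵀ)₂₁) / (2 sinθ) = (+0.597492, +0.627420, -0.499347)
rvec = θ·k = (+0.326213, +0.342553, -0.272629)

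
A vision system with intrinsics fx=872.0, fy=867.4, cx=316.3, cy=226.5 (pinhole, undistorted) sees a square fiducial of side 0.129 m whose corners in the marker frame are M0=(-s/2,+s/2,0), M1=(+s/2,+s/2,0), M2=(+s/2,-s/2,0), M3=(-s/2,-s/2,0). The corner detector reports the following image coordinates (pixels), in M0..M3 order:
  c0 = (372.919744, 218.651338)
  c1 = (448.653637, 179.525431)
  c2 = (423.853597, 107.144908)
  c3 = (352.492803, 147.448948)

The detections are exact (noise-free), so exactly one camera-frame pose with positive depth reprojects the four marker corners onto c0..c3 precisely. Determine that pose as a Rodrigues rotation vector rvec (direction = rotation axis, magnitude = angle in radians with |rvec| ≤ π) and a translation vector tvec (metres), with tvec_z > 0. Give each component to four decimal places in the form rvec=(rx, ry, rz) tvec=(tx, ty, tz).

rvec=(-0.4121, 0.5414, -0.3538) tvec=(0.1213, -0.0946, 1.2872)

Intrinsics K: fx=872.0, fy=867.4, cx=316.3, cy=226.5
Marker side s = 0.129 m; corners in marker frame (Z=0):
  M0 = (-0.0645, +0.0645, 0)
  M1 = (+0.0645, +0.0645, 0)
  M2 = (+0.0645, -0.0645, 0)
  M3 = (-0.0645, -0.0645, 0)
Detected image corners:
  c0 = (372.919744, 218.651338) px
  c1 = (448.653637, 179.525431) px
  c2 = (423.853597, 107.144908) px
  c3 = (352.492803, 147.448948) px
Planar DLT: solve 8×8 A·h = b for H (H[2,2]=1):
  H  [+439.25448 +30.93027 +398.44228]
  H  [-361.27932 +497.59638 +162.77637]
  H  [-0.32664 -0.36050 +1.00000]
B = K⁻¹H; ‖b₁‖=0.776882, ‖b₂‖=0.776882; λ = 2/(‖b₁‖+‖b₂‖) = 1.287196, sign → tz>0 ⇒ λ=+1.287196
r₁ = λ·B[:,0] = (+0.80091,-0.42634,-0.42045); r₂ = λ·B[:,1] = (+0.21397,+0.85959,-0.46403)
r₃ = r₁×r₂ = (+0.55925,+0.28168,+0.77968); SVD([r₁ r₂ r₃]) → R = UVᵀ:
  R  [+0.80091 +0.21397 +0.55925]
  R  [-0.42634 +0.85959 +0.28168]
  R  [-0.42045 -0.46403 +0.77968]
t = (+0.12125, -0.09456, +1.28720) m
tr R = 2.440178; θ = arccos((tr R − 1)/2) = 0.766865 rad = 43.938°
axis k = ((R−Rᵀ)₃₂, (R−Rᵀ)₁₃, (R−Rᵀ)₂₁) / (2 sinθ) = (-0.537347, +0.705953, -0.461399)
rvec = θ·k = (-0.412073, +0.541371, -0.353831)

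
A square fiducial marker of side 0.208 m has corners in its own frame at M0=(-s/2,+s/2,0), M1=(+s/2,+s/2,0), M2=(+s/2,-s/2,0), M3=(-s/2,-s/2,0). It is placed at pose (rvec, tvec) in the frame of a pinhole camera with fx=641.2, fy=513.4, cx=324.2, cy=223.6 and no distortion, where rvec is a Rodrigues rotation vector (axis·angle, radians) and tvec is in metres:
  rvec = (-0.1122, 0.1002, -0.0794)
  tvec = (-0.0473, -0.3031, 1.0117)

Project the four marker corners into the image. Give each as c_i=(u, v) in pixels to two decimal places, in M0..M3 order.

Intrinsics K: fx=641.2, fy=513.4, cx=324.2, cy=223.6
Marker side s = 0.208 m; corners in marker frame (Z=0):
  M0 = (-0.1040, +0.1040, 0)
  M1 = (+0.1040, +0.1040, 0)
  M2 = (+0.1040, -0.1040, 0)
  M3 = (-0.1040, -0.1040, 0)
rvec = (-0.1122, 0.1002, -0.0794), |rvec| = θ = 0.17010 rad = 9.746°
Rodrigues: sinθ=0.16928, 1−cosθ=0.01443; R = I + sinθ·[k]× + (1−cosθ)·[k]×²:
    [+0.99185 +0.07341 +0.10416]
    [-0.08463 +0.99058 +0.10769]
    [-0.09527 -0.11563 +0.98871]
t = (-0.0473, -0.3031, 1.0117) m
M0: Pc = R·M0+t = (-0.14282, -0.19128, +1.00958); u = 641.2·(-0.14282)/1.00958 + 324.2 = 233.4947, v = 513.4·(-0.19128)/1.00958 + 223.6 = 126.3295
M1: Pc = R·M1+t = (+0.06349, -0.20888, +0.98977); u = 641.2·(+0.06349)/0.98977 + 324.2 = 365.3286, v = 513.4·(-0.20888)/0.98977 + 223.6 = 115.2516
M2: Pc = R·M2+t = (+0.04822, -0.41492, +1.01382); u = 641.2·(+0.04822)/1.01382 + 324.2 = 354.6957, v = 513.4·(-0.41492)/1.01382 + 223.6 = 13.4827
M3: Pc = R·M3+t = (-0.15809, -0.39732, +1.03363); u = 641.2·(-0.15809)/1.03363 + 324.2 = 226.1331, v = 513.4·(-0.39732)/1.03363 + 223.6 = 26.2540

c0=(233.49, 126.33) c1=(365.33, 115.25) c2=(354.70, 13.48) c3=(226.13, 26.25)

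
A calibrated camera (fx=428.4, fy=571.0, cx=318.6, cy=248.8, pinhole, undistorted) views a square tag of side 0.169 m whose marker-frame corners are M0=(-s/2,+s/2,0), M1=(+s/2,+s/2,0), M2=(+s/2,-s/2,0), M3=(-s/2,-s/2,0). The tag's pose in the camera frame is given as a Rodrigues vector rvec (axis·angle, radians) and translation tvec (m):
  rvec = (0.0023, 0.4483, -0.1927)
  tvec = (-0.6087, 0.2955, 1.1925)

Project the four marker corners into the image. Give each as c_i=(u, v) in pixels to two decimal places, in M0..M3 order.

c0=(85.21, 432.40) c1=(125.95, 428.55) c2=(115.48, 345.78) c3=(75.59, 354.51)

Intrinsics K: fx=428.4, fy=571.0, cx=318.6, cy=248.8
Marker side s = 0.169 m; corners in marker frame (Z=0):
  M0 = (-0.0845, +0.0845, 0)
  M1 = (+0.0845, +0.0845, 0)
  M2 = (+0.0845, -0.0845, 0)
  M3 = (-0.0845, -0.0845, 0)
rvec = (0.0023, 0.4483, -0.1927), |rvec| = θ = 0.48797 rad = 27.958°
Rodrigues: sinθ=0.46883, 1−cosθ=0.11671; R = I + sinθ·[k]× + (1−cosθ)·[k]×²:
    [+0.88329 +0.18565 +0.43050]
    [-0.18464 +0.98180 -0.04455]
    [-0.43094 -0.04013 +0.90149]
t = (-0.6087, 0.2955, 1.1925) m
M0: Pc = R·M0+t = (-0.66765, +0.39406, +1.22552); u = 428.4·(-0.66765)/1.22552 + 318.6 = 85.2126, v = 571.0·(+0.39406)/1.22552 + 248.8 = 432.4036
M1: Pc = R·M1+t = (-0.51837, +0.36286, +1.15269); u = 428.4·(-0.51837)/1.15269 + 318.6 = 125.9456, v = 571.0·(+0.36286)/1.15269 + 248.8 = 428.5467
M2: Pc = R·M2+t = (-0.54975, +0.19694, +1.15948); u = 428.4·(-0.54975)/1.15948 + 318.6 = 115.4804, v = 571.0·(+0.19694)/1.15948 + 248.8 = 345.7839
M3: Pc = R·M3+t = (-0.69903, +0.22814, +1.23231); u = 428.4·(-0.69903)/1.23231 + 318.6 = 75.5901, v = 571.0·(+0.22814)/1.23231 + 248.8 = 354.5108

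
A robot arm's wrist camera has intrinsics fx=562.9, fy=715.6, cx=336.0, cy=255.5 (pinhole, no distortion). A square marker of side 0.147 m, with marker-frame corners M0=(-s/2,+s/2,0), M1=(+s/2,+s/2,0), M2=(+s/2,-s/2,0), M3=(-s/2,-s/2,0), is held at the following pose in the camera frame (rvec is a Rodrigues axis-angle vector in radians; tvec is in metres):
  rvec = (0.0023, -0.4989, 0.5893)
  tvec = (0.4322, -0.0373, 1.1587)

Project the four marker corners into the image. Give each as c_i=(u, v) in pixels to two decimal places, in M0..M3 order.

Intrinsics K: fx=562.9, fy=715.6, cx=336.0, cy=255.5
Marker side s = 0.147 m; corners in marker frame (Z=0):
  M0 = (-0.0735, +0.0735, 0)
  M1 = (+0.0735, +0.0735, 0)
  M2 = (+0.0735, -0.0735, 0)
  M3 = (-0.0735, -0.0735, 0)
rvec = (0.0023, -0.4989, 0.5893), |rvec| = θ = 0.77213 rad = 44.240°
Rodrigues: sinθ=0.69766, 1−cosθ=0.28357; R = I + sinθ·[k]× + (1−cosθ)·[k]×²:
    [+0.71643 -0.53301 -0.45014]
    [+0.53192 +0.83482 -0.14192]
    [+0.45143 -0.13776 +0.88161]
t = (0.4322, -0.0373, 1.1587) m
M0: Pc = R·M0+t = (+0.34037, -0.01504, +1.11539); u = 562.9·(+0.34037)/1.11539 + 336.0 = 507.7707, v = 715.6·(-0.01504)/1.11539 + 255.5 = 245.8527
M1: Pc = R·M1+t = (+0.44568, +0.06316, +1.18175); u = 562.9·(+0.44568)/1.18175 + 336.0 = 548.2894, v = 715.6·(+0.06316)/1.18175 + 255.5 = 293.7430
M2: Pc = R·M2+t = (+0.52403, -0.05956, +1.20201); u = 562.9·(+0.52403)/1.20201 + 336.0 = 581.4055, v = 715.6·(-0.05956)/1.20201 + 255.5 = 220.0399
M3: Pc = R·M3+t = (+0.41872, -0.13776, +1.13565); u = 562.9·(+0.41872)/1.13565 + 336.0 = 543.5443, v = 715.6·(-0.13776)/1.13565 + 255.5 = 168.6968

c0=(507.77, 245.85) c1=(548.29, 293.74) c2=(581.41, 220.04) c3=(543.54, 168.70)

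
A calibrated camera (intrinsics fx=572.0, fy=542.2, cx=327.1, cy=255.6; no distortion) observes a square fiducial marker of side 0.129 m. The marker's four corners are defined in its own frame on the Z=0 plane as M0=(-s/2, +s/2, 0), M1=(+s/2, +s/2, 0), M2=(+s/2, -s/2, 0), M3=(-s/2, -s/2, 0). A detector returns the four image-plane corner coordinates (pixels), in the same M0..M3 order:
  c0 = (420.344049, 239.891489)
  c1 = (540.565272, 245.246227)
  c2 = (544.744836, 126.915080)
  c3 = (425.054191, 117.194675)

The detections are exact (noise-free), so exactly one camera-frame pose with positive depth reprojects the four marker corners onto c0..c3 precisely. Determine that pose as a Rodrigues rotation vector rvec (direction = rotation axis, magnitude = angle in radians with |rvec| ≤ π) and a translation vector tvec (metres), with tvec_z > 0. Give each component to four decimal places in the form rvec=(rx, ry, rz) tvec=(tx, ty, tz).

Intrinsics K: fx=572.0, fy=542.2, cx=327.1, cy=255.6
Marker side s = 0.129 m; corners in marker frame (Z=0):
  M0 = (-0.0645, +0.0645, 0)
  M1 = (+0.0645, +0.0645, 0)
  M2 = (+0.0645, -0.0645, 0)
  M3 = (-0.0645, -0.0645, 0)
Detected image corners:
  c0 = (420.344049, 239.891489) px
  c1 = (540.565272, 245.246227) px
  c2 = (544.744836, 126.915080) px
  c3 = (425.054191, 117.194675) px
Planar DLT: solve 8×8 A·h = b for H (H[2,2]=1):
  H  [+1066.15107 -45.91954 +483.77263]
  H  [+109.92477 +929.56484 +182.28789]
  H  [+0.28231 -0.02383 +1.00000]
B = K⁻¹H; ‖b₁‖=1.727115, ‖b₂‖=1.727115; λ = 2/(‖b₁‖+‖b₂‖) = 0.579000, sign → tz>0 ⇒ λ=+0.579000
r₁ = λ·B[:,0] = (+0.98573,+0.04033,+0.16346); r₂ = λ·B[:,1] = (-0.03859,+0.99916,-0.01380)
r₃ = r₁×r₂ = (-0.16388,+0.00729,+0.98645); SVD([r₁ r₂ r₃]) → R = UVᵀ:
  R  [+0.98573 -0.03859 -0.16388]
  R  [+0.04033 +0.99916 +0.00729]
  R  [+0.16346 -0.01380 +0.98645]
t = (+0.15859, -0.07829, +0.57900) m
tr R = 2.971340; θ = arccos((tr R − 1)/2) = 0.169496 rad = 9.711°
axis k = ((R−Rᵀ)₃₂, (R−Rᵀ)₁₃, (R−Rᵀ)₂₁) / (2 sinθ) = (-0.062503, -0.970241, +0.233934)
rvec = θ·k = (-0.010594, -0.164452, +0.039651)

rvec=(-0.0106, -0.1645, 0.0397) tvec=(0.1586, -0.0783, 0.5790)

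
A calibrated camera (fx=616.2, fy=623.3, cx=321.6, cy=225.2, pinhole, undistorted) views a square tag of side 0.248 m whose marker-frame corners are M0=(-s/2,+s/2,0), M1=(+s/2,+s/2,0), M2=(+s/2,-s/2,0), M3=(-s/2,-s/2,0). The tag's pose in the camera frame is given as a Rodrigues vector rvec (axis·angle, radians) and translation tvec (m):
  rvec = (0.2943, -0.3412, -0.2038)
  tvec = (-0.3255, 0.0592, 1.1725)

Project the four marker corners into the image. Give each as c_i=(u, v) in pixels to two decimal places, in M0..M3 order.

c0=(100.38, 334.37) c1=(226.39, 297.61) c2=(200.88, 178.66) c3=(64.14, 210.04)

Intrinsics K: fx=616.2, fy=623.3, cx=321.6, cy=225.2
Marker side s = 0.248 m; corners in marker frame (Z=0):
  M0 = (-0.1240, +0.1240, 0)
  M1 = (+0.1240, +0.1240, 0)
  M2 = (+0.1240, -0.1240, 0)
  M3 = (-0.1240, -0.1240, 0)
rvec = (0.2943, -0.3412, -0.2038), |rvec| = θ = 0.49453 rad = 28.335°
Rodrigues: sinθ=0.47462, 1−cosθ=0.11981; R = I + sinθ·[k]× + (1−cosθ)·[k]×²:
    [+0.92262 +0.14640 -0.35684]
    [-0.24479 +0.93722 -0.24838]
    [+0.29808 +0.31652 +0.90054]
t = (-0.3255, 0.0592, 1.1725) m
M0: Pc = R·M0+t = (-0.42175, +0.20577, +1.17479); u = 616.2·(-0.42175)/1.17479 + 321.6 = 100.3827, v = 623.3·(+0.20577)/1.17479 + 225.2 = 334.3738
M1: Pc = R·M1+t = (-0.19294, +0.14506, +1.24871); u = 616.2·(-0.19294)/1.24871 + 321.6 = 226.3894, v = 623.3·(+0.14506)/1.24871 + 225.2 = 297.6084
M2: Pc = R·M2+t = (-0.22925, -0.08737, +1.17021); u = 616.2·(-0.22925)/1.17021 + 321.6 = 200.8844, v = 623.3·(-0.08737)/1.17021 + 225.2 = 178.6640
M3: Pc = R·M3+t = (-0.45806, -0.02666, +1.09629); u = 616.2·(-0.45806)/1.09629 + 321.6 = 64.1356, v = 623.3·(-0.02666)/1.09629 + 225.2 = 210.0412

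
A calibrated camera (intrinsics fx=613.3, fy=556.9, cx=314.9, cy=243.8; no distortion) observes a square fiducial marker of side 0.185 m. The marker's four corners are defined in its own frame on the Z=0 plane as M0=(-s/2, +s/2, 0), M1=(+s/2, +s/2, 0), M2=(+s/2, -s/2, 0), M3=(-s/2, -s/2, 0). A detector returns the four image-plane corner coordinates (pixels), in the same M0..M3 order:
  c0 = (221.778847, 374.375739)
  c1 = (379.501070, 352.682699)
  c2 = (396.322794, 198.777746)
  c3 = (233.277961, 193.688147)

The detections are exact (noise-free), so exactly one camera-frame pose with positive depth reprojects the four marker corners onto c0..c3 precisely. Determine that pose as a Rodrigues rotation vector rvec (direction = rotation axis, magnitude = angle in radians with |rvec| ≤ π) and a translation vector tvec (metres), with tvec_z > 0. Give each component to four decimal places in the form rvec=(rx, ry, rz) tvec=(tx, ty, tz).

Intrinsics K: fx=613.3, fy=556.9, cx=314.9, cy=243.8
Marker side s = 0.185 m; corners in marker frame (Z=0):
  M0 = (-0.0925, +0.0925, 0)
  M1 = (+0.0925, +0.0925, 0)
  M2 = (+0.0925, -0.0925, 0)
  M3 = (-0.0925, -0.0925, 0)
Detected image corners:
  c0 = (221.778847, 374.375739) px
  c1 = (379.501070, 352.682699) px
  c2 = (396.322794, 198.777746) px
  c3 = (233.277961, 193.688147) px
Planar DLT: solve 8×8 A·h = b for H (H[2,2]=1):
  H  [+1136.80707 +1.34721 +314.06547]
  H  [+199.17089 +970.33081 +281.53181]
  H  [+0.87811 +0.25692 +1.00000]
B = K⁻¹H; ‖b₁‖=1.655121, ‖b₂‖=1.655121; λ = 2/(‖b₁‖+‖b₂‖) = 0.604185, sign → tz>0 ⇒ λ=+0.604185
r₁ = λ·B[:,0] = (+0.84751,-0.01618,+0.53054); r₂ = λ·B[:,1] = (-0.07837,+0.98477,+0.15523)
r₃ = r₁×r₂ = (-0.52497,-0.17313,+0.83333); SVD([r₁ r₂ r₃]) → R = UVᵀ:
  R  [+0.84751 -0.07837 -0.52497]
  R  [-0.01618 +0.98477 -0.17313]
  R  [+0.53054 +0.15523 +0.83333]
t = (-0.00082, +0.04094, +0.60419) m
tr R = 2.665598; θ = arccos((tr R − 1)/2) = 0.586651 rad = 33.613°
axis k = ((R−Rᵀ)₃₂, (R−Rᵀ)₁₃, (R−Rᵀ)₂₁) / (2 sinθ) = (+0.296581, -0.953354, +0.056177)
rvec = θ·k = (+0.173990, -0.559286, +0.032956)

rvec=(0.1740, -0.5593, 0.0330) tvec=(-0.0008, 0.0409, 0.6042)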